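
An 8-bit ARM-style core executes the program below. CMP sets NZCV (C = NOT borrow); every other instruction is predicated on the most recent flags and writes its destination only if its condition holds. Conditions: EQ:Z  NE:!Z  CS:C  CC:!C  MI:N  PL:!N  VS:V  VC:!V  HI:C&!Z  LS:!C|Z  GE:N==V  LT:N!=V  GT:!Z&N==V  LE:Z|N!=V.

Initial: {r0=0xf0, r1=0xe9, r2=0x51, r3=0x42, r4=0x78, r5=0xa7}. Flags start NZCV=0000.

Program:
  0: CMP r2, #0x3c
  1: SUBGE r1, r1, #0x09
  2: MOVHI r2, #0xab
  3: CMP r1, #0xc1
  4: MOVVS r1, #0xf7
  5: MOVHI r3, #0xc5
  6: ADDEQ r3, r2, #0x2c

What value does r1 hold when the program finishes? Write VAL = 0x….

0: ✓ CMP  NZCV=0010
1: ✓ SUBGE  r1←0xe0
2: ✓ MOVHI  r2←0xab
3: ✓ CMP  NZCV=0010
4: · MOVVS
5: ✓ MOVHI  r3←0xc5
6: · ADDEQ

VAL = 0xe0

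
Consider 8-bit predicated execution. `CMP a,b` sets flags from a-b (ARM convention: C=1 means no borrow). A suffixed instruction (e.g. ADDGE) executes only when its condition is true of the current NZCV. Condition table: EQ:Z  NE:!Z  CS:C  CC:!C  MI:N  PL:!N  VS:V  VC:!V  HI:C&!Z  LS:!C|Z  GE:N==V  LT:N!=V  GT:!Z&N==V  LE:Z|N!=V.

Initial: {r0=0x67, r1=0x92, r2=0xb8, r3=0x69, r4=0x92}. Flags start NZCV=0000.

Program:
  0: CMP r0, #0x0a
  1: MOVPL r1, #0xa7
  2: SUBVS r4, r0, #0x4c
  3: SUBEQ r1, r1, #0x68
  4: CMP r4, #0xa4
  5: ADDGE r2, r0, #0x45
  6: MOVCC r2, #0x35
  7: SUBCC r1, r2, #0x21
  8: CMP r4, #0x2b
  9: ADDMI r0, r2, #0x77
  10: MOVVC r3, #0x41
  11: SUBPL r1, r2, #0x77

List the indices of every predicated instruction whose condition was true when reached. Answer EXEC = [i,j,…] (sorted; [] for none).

EXEC = [1,6,7,11]

0: ✓ CMP  NZCV=0010
1: ✓ MOVPL  r1←0xa7
2: · SUBVS
3: · SUBEQ
4: ✓ CMP  NZCV=1000
5: · ADDGE
6: ✓ MOVCC  r2←0x35
7: ✓ SUBCC  r1←0x14
8: ✓ CMP  NZCV=0011
9: · ADDMI
10: · MOVVC
11: ✓ SUBPL  r1←0xbe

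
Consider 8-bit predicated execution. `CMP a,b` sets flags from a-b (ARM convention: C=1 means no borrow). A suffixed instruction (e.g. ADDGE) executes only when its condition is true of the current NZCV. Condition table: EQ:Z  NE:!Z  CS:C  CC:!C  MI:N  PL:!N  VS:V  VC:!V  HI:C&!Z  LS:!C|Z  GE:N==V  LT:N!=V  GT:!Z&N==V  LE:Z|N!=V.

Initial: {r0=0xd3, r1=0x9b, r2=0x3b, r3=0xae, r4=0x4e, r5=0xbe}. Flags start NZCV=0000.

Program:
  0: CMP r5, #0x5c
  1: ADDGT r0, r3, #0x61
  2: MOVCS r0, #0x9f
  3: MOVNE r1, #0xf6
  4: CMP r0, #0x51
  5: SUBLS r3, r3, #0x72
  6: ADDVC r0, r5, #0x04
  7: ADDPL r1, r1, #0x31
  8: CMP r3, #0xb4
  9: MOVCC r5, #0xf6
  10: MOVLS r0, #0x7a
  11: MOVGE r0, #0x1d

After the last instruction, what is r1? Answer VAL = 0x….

0: ✓ CMP  NZCV=0011
1: · ADDGT
2: ✓ MOVCS  r0←0x9f
3: ✓ MOVNE  r1←0xf6
4: ✓ CMP  NZCV=0011
5: · SUBLS
6: · ADDVC
7: ✓ ADDPL  r1←0x27
8: ✓ CMP  NZCV=1000
9: ✓ MOVCC  r5←0xf6
10: ✓ MOVLS  r0←0x7a
11: · MOVGE

VAL = 0x27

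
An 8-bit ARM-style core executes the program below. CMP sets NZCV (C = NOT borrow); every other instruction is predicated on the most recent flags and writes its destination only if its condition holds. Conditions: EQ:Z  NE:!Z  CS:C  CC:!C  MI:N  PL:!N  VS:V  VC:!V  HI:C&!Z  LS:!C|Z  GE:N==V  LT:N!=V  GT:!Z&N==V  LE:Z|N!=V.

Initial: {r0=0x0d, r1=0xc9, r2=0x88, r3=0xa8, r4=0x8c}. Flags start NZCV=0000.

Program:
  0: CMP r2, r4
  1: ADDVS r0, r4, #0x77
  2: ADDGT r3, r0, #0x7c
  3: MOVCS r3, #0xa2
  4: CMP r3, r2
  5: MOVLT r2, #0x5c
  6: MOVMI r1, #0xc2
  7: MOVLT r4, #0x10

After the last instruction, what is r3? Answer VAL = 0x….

VAL = 0xa8

[0] flags=1000 → (cmp)
[1] flags=1000 VS?F → skip
[2] flags=1000 GT?F → skip
[3] flags=1000 CS?F → skip
[4] flags=0010 → (cmp)
[5] flags=0010 LT?F → skip
[6] flags=0010 MI?F → skip
[7] flags=0010 LT?F → skip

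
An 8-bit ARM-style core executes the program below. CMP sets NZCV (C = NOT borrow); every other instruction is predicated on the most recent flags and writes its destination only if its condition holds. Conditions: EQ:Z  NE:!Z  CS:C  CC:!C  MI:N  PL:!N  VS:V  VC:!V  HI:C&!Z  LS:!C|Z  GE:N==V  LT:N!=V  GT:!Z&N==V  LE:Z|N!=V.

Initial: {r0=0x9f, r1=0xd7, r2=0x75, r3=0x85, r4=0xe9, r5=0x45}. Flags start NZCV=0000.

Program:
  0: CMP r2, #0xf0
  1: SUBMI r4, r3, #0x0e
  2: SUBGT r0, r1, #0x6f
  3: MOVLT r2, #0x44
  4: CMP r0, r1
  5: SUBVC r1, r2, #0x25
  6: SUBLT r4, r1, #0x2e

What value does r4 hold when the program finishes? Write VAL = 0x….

VAL = 0x77

[0] flags=1001 → (cmp)
[1] flags=1001 MI?T → r4=0x77
[2] flags=1001 GT?T → r0=0x68
[3] flags=1001 LT?F → skip
[4] flags=1001 → (cmp)
[5] flags=1001 VC?F → skip
[6] flags=1001 LT?F → skip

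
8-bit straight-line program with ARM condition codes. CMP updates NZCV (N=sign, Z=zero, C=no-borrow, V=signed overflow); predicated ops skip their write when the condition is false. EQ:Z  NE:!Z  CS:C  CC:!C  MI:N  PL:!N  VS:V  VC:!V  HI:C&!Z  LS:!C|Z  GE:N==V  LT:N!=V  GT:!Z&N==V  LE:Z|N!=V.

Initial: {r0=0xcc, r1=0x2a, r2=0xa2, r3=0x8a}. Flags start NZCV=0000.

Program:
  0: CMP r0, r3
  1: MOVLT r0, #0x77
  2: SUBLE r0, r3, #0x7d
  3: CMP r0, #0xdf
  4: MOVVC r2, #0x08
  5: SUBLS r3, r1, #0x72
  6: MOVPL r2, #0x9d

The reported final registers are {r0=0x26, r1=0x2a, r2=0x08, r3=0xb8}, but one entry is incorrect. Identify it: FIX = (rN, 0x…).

[0] flags=0010 → (cmp)
[1] flags=0010 LT?F → skip
[2] flags=0010 LE?F → skip
[3] flags=1000 → (cmp)
[4] flags=1000 VC?T → r2=0x08
[5] flags=1000 LS?T → r3=0xb8
[6] flags=1000 PL?F → skip

FIX = (r0, 0xcc)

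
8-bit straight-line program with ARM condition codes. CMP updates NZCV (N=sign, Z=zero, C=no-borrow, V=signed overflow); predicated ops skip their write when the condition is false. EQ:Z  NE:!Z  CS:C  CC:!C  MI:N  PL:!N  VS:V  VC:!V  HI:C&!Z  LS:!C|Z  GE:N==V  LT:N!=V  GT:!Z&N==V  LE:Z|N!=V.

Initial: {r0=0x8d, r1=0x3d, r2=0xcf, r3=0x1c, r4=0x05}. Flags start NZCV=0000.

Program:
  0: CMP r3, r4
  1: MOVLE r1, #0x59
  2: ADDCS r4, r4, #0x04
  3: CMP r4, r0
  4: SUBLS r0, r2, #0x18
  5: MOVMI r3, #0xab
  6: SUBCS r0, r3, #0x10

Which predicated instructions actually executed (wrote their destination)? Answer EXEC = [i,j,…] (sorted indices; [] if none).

0: ✓ CMP  NZCV=0010
1: · MOVLE
2: ✓ ADDCS  r4←0x09
3: ✓ CMP  NZCV=0000
4: ✓ SUBLS  r0←0xb7
5: · MOVMI
6: · SUBCS

EXEC = [2,4]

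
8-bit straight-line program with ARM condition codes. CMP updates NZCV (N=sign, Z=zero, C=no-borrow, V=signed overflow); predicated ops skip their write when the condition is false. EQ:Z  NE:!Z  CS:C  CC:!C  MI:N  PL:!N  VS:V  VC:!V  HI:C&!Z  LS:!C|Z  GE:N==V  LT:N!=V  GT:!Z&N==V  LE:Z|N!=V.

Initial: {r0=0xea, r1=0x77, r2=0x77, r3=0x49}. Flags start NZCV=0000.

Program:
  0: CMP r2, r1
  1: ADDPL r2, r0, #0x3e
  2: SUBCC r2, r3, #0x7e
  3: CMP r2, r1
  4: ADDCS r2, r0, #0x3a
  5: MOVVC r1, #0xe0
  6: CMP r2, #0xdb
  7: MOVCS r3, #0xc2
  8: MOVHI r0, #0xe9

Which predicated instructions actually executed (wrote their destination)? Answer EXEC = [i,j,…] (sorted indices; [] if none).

0: ✓ CMP  NZCV=0110
1: ✓ ADDPL  r2←0x28
2: · SUBCC
3: ✓ CMP  NZCV=1000
4: · ADDCS
5: ✓ MOVVC  r1←0xe0
6: ✓ CMP  NZCV=0000
7: · MOVCS
8: · MOVHI

EXEC = [1,5]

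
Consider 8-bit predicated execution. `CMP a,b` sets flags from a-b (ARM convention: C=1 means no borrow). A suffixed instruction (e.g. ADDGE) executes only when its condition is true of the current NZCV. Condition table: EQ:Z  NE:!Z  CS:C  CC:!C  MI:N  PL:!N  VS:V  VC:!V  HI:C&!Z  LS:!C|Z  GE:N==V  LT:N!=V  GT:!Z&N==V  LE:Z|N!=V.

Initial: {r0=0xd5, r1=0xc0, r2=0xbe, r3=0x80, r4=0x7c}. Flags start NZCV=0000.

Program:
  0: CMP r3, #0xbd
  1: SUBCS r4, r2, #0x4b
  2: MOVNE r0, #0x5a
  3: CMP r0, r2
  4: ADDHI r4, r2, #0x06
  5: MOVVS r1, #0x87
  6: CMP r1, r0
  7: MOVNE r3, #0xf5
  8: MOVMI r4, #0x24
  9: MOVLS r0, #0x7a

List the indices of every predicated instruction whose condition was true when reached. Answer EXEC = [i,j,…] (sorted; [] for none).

[0] flags=1000 → (cmp)
[1] flags=1000 CS?F → skip
[2] flags=1000 NE?T → r0=0x5a
[3] flags=1001 → (cmp)
[4] flags=1001 HI?F → skip
[5] flags=1001 VS?T → r1=0x87
[6] flags=0011 → (cmp)
[7] flags=0011 NE?T → r3=0xf5
[8] flags=0011 MI?F → skip
[9] flags=0011 LS?F → skip

EXEC = [2,5,7]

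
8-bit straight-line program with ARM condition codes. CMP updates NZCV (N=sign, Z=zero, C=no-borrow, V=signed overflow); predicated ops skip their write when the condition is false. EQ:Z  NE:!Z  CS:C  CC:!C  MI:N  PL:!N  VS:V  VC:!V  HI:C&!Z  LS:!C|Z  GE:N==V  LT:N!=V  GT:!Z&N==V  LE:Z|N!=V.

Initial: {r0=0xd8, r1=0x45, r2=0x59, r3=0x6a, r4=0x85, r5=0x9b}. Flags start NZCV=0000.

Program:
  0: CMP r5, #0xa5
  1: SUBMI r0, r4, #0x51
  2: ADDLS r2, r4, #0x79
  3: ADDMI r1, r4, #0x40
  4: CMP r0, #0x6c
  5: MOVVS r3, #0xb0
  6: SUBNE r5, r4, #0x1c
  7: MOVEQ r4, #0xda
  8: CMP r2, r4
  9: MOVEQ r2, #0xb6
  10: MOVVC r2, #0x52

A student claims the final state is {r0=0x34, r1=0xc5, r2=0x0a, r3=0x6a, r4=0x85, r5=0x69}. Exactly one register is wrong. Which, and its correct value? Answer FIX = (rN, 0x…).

FIX = (r2, 0x52)

[0] flags=1000 → (cmp)
[1] flags=1000 MI?T → r0=0x34
[2] flags=1000 LS?T → r2=0xfe
[3] flags=1000 MI?T → r1=0xc5
[4] flags=1000 → (cmp)
[5] flags=1000 VS?F → skip
[6] flags=1000 NE?T → r5=0x69
[7] flags=1000 EQ?F → skip
[8] flags=0010 → (cmp)
[9] flags=0010 EQ?F → skip
[10] flags=0010 VC?T → r2=0x52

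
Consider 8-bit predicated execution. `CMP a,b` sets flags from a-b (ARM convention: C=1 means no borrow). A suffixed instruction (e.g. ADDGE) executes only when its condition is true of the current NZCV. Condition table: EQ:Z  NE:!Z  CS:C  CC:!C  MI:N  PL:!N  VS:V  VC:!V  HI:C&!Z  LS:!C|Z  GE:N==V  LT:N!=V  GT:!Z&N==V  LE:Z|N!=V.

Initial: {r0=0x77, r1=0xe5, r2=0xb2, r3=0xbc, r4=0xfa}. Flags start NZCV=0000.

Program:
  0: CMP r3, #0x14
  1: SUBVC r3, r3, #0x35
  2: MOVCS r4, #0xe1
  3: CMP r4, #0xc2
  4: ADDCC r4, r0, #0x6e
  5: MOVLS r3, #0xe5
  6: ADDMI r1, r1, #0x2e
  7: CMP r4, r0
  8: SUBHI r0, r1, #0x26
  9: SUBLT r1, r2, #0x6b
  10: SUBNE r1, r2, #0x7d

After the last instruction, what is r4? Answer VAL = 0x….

VAL = 0xe1

[0] flags=1010 → (cmp)
[1] flags=1010 VC?T → r3=0x87
[2] flags=1010 CS?T → r4=0xe1
[3] flags=0010 → (cmp)
[4] flags=0010 CC?F → skip
[5] flags=0010 LS?F → skip
[6] flags=0010 MI?F → skip
[7] flags=0011 → (cmp)
[8] flags=0011 HI?T → r0=0xbf
[9] flags=0011 LT?T → r1=0x47
[10] flags=0011 NE?T → r1=0x35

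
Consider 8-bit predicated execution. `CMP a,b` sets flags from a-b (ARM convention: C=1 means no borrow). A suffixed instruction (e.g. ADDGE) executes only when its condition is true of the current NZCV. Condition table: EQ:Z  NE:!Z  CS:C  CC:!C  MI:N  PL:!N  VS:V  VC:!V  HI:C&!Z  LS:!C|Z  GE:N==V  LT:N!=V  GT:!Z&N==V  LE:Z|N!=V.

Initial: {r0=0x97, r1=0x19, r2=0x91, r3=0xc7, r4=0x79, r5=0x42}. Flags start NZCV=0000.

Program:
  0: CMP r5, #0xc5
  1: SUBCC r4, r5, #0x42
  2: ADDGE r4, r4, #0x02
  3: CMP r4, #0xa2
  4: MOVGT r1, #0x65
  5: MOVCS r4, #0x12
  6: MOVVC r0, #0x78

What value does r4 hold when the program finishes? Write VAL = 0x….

[0] flags=0000 → (cmp)
[1] flags=0000 CC?T → r4=0x00
[2] flags=0000 GE?T → r4=0x02
[3] flags=0000 → (cmp)
[4] flags=0000 GT?T → r1=0x65
[5] flags=0000 CS?F → skip
[6] flags=0000 VC?T → r0=0x78

VAL = 0x02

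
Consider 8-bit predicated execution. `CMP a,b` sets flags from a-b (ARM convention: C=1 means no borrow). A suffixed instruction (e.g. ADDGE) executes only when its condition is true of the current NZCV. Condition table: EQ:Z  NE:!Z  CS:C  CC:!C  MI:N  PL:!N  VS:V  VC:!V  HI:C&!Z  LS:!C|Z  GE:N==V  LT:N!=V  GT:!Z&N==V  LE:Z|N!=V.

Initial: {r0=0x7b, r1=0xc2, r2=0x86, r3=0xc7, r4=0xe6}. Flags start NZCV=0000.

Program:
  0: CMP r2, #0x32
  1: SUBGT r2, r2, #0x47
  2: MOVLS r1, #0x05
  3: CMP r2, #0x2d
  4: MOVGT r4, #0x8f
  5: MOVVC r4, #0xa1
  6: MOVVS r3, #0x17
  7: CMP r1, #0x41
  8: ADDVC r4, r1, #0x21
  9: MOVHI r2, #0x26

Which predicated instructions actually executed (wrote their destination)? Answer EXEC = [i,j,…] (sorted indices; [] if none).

EXEC = [6,8,9]

0: ✓ CMP  NZCV=0011
1: · SUBGT
2: · MOVLS
3: ✓ CMP  NZCV=0011
4: · MOVGT
5: · MOVVC
6: ✓ MOVVS  r3←0x17
7: ✓ CMP  NZCV=1010
8: ✓ ADDVC  r4←0xe3
9: ✓ MOVHI  r2←0x26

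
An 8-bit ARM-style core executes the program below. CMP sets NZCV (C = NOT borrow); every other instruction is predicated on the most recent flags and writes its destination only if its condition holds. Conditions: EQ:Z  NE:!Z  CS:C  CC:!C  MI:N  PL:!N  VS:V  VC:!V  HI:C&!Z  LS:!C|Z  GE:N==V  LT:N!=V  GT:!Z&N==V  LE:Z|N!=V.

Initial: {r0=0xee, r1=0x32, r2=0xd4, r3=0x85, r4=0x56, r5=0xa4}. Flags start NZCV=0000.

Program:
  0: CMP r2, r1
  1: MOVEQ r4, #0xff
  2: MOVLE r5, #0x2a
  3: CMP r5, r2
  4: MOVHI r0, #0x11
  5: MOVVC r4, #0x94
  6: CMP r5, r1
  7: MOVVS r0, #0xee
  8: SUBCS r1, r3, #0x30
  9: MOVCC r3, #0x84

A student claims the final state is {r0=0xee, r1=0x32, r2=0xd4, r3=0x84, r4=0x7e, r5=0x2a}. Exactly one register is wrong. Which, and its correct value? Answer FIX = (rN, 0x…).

FIX = (r4, 0x94)

[0] flags=1010 → (cmp)
[1] flags=1010 EQ?F → skip
[2] flags=1010 LE?T → r5=0x2a
[3] flags=0000 → (cmp)
[4] flags=0000 HI?F → skip
[5] flags=0000 VC?T → r4=0x94
[6] flags=1000 → (cmp)
[7] flags=1000 VS?F → skip
[8] flags=1000 CS?F → skip
[9] flags=1000 CC?T → r3=0x84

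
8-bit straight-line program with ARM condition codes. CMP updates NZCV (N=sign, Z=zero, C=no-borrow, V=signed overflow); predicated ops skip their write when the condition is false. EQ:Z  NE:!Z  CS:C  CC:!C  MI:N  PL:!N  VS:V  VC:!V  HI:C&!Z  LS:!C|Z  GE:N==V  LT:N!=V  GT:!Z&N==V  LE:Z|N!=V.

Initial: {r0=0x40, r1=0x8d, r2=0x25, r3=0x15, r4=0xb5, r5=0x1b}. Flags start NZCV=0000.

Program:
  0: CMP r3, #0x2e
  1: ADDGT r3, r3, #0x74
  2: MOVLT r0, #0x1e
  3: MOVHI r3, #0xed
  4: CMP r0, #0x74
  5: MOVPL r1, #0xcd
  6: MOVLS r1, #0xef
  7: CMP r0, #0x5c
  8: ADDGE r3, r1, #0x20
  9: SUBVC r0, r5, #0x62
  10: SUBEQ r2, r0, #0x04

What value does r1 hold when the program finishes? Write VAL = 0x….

VAL = 0xef

0: ✓ CMP  NZCV=1000
1: · ADDGT
2: ✓ MOVLT  r0←0x1e
3: · MOVHI
4: ✓ CMP  NZCV=1000
5: · MOVPL
6: ✓ MOVLS  r1←0xef
7: ✓ CMP  NZCV=1000
8: · ADDGE
9: ✓ SUBVC  r0←0xb9
10: · SUBEQ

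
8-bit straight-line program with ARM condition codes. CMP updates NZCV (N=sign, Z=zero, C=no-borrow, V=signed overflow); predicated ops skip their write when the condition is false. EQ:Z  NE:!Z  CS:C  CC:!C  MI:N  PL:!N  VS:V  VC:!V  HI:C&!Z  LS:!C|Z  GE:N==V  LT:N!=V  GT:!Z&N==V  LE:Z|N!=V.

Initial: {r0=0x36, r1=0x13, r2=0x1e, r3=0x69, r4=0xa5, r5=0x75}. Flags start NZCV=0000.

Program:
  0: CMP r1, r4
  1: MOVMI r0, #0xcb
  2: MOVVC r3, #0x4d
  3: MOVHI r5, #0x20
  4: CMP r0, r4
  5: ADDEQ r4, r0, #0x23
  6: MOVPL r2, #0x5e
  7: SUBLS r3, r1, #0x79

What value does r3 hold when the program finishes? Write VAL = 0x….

VAL = 0x9a

[0] flags=0000 → (cmp)
[1] flags=0000 MI?F → skip
[2] flags=0000 VC?T → r3=0x4d
[3] flags=0000 HI?F → skip
[4] flags=1001 → (cmp)
[5] flags=1001 EQ?F → skip
[6] flags=1001 PL?F → skip
[7] flags=1001 LS?T → r3=0x9a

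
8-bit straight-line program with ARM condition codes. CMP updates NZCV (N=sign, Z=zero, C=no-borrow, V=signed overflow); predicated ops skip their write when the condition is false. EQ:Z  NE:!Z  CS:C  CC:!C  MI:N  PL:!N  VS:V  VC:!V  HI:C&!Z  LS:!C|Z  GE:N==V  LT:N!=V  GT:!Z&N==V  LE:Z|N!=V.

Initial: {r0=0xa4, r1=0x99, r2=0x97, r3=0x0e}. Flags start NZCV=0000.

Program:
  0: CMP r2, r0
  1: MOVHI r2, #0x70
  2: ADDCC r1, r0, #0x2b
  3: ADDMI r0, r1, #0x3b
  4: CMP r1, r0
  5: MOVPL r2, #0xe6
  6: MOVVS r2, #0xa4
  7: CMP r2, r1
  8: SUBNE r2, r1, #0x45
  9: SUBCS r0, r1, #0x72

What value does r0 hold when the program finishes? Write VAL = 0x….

VAL = 0x0a

[0] flags=1000 → (cmp)
[1] flags=1000 HI?F → skip
[2] flags=1000 CC?T → r1=0xcf
[3] flags=1000 MI?T → r0=0x0a
[4] flags=1010 → (cmp)
[5] flags=1010 PL?F → skip
[6] flags=1010 VS?F → skip
[7] flags=1000 → (cmp)
[8] flags=1000 NE?T → r2=0x8a
[9] flags=1000 CS?F → skip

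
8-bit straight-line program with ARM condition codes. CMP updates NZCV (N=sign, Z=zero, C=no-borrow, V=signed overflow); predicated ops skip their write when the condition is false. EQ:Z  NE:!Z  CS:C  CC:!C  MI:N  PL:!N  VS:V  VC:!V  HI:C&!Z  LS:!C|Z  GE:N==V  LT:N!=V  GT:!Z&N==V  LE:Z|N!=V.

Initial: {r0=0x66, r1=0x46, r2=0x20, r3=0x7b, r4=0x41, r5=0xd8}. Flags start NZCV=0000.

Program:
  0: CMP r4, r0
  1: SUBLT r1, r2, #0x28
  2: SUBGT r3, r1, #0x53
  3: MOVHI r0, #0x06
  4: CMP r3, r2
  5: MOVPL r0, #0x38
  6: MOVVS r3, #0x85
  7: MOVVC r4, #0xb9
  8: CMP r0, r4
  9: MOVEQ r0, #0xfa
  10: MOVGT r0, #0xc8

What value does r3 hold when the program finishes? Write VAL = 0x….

0: ✓ CMP  NZCV=1000
1: ✓ SUBLT  r1←0xf8
2: · SUBGT
3: · MOVHI
4: ✓ CMP  NZCV=0010
5: ✓ MOVPL  r0←0x38
6: · MOVVS
7: ✓ MOVVC  r4←0xb9
8: ✓ CMP  NZCV=0000
9: · MOVEQ
10: ✓ MOVGT  r0←0xc8

VAL = 0x7b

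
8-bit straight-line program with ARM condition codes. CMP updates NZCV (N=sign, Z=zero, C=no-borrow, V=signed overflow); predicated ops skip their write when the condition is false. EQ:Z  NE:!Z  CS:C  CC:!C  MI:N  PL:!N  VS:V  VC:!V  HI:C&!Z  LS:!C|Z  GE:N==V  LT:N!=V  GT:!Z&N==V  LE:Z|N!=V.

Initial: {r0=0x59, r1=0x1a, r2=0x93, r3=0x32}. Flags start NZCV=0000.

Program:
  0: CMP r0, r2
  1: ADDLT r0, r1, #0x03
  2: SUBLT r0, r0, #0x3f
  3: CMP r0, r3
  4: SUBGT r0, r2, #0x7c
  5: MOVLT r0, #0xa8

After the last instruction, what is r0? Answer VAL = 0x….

0: ✓ CMP  NZCV=1001
1: · ADDLT
2: · SUBLT
3: ✓ CMP  NZCV=0010
4: ✓ SUBGT  r0←0x17
5: · MOVLT

VAL = 0x17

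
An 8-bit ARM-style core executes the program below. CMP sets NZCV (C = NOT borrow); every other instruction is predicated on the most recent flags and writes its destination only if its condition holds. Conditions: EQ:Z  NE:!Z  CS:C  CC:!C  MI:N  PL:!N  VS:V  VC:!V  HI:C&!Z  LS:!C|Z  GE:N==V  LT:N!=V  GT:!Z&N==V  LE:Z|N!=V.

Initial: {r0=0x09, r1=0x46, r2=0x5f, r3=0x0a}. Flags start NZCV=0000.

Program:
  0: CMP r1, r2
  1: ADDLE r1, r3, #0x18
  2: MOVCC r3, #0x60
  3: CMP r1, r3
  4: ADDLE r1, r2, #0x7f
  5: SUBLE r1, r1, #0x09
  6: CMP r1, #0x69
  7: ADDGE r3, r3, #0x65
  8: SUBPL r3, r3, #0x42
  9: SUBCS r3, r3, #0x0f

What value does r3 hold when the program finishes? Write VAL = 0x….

0: ✓ CMP  NZCV=1000
1: ✓ ADDLE  r1←0x22
2: ✓ MOVCC  r3←0x60
3: ✓ CMP  NZCV=1000
4: ✓ ADDLE  r1←0xde
5: ✓ SUBLE  r1←0xd5
6: ✓ CMP  NZCV=0011
7: · ADDGE
8: ✓ SUBPL  r3←0x1e
9: ✓ SUBCS  r3←0x0f

VAL = 0x0f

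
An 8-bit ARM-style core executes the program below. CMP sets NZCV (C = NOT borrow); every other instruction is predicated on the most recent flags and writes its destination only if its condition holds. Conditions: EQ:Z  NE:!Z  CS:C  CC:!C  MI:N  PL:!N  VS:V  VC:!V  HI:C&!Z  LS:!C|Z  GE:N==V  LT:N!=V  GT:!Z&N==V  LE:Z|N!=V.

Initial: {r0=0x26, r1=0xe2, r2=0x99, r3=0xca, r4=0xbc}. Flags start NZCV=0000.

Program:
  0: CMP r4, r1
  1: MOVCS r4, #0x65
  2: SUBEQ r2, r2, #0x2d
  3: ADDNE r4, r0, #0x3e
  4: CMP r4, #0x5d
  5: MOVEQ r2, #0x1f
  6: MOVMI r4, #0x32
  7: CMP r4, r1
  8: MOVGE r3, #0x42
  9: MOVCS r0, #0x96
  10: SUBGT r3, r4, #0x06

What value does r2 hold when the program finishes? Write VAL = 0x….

0: ✓ CMP  NZCV=1000
1: · MOVCS
2: · SUBEQ
3: ✓ ADDNE  r4←0x64
4: ✓ CMP  NZCV=0010
5: · MOVEQ
6: · MOVMI
7: ✓ CMP  NZCV=1001
8: ✓ MOVGE  r3←0x42
9: · MOVCS
10: ✓ SUBGT  r3←0x5e

VAL = 0x99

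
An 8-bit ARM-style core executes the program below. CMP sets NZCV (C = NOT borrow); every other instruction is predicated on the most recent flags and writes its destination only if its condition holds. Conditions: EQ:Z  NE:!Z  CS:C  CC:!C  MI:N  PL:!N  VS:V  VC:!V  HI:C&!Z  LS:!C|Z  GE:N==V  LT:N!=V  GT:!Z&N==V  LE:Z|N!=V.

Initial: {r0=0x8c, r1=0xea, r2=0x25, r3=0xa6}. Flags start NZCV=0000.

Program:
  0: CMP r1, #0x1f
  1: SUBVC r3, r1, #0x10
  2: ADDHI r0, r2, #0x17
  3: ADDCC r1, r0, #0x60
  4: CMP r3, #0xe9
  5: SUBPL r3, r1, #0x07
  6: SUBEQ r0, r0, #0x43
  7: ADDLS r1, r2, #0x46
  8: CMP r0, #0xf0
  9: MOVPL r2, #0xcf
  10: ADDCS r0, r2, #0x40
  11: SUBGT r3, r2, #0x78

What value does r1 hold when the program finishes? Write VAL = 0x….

0: ✓ CMP  NZCV=1010
1: ✓ SUBVC  r3←0xda
2: ✓ ADDHI  r0←0x3c
3: · ADDCC
4: ✓ CMP  NZCV=1000
5: · SUBPL
6: · SUBEQ
7: ✓ ADDLS  r1←0x6b
8: ✓ CMP  NZCV=0000
9: ✓ MOVPL  r2←0xcf
10: · ADDCS
11: ✓ SUBGT  r3←0x57

VAL = 0x6b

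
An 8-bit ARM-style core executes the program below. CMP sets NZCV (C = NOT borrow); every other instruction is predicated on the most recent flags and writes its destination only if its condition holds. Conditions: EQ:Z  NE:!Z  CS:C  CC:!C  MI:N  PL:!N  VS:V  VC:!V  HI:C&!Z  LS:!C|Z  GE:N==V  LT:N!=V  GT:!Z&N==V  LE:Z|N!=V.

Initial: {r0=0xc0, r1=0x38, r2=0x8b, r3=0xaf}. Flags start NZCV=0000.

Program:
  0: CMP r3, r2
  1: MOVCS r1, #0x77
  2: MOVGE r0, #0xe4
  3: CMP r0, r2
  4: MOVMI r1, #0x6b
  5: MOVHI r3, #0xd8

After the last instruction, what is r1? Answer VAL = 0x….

[0] flags=0010 → (cmp)
[1] flags=0010 CS?T → r1=0x77
[2] flags=0010 GE?T → r0=0xe4
[3] flags=0010 → (cmp)
[4] flags=0010 MI?F → skip
[5] flags=0010 HI?T → r3=0xd8

VAL = 0x77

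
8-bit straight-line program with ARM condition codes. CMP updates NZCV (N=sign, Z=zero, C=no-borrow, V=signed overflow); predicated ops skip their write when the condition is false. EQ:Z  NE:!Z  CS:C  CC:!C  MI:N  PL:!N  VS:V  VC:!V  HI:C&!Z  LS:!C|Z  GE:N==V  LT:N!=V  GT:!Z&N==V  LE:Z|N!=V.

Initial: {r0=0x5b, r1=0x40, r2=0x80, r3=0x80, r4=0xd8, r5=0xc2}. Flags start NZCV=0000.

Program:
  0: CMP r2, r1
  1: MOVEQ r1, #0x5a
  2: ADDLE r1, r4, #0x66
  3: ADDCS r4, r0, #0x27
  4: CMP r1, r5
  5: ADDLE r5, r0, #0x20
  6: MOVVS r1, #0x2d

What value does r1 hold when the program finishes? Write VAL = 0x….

VAL = 0x3e

[0] flags=0011 → (cmp)
[1] flags=0011 EQ?F → skip
[2] flags=0011 LE?T → r1=0x3e
[3] flags=0011 CS?T → r4=0x82
[4] flags=0000 → (cmp)
[5] flags=0000 LE?F → skip
[6] flags=0000 VS?F → skip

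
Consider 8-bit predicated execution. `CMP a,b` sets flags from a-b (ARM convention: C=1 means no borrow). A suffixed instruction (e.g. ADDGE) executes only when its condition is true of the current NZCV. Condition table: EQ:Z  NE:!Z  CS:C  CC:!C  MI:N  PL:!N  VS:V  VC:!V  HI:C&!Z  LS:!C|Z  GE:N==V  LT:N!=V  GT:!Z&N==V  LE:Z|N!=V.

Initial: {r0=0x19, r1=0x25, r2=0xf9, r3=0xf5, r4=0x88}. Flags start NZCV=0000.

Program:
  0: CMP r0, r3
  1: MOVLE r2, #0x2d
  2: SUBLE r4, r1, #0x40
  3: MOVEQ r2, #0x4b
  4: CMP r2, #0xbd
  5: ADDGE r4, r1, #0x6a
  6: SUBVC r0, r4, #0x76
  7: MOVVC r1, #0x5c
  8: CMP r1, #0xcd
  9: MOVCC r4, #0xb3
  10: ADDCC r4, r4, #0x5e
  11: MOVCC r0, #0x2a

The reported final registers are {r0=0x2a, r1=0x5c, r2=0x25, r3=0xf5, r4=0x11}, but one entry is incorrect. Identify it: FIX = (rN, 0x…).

0: ✓ CMP  NZCV=0000
1: · MOVLE
2: · SUBLE
3: · MOVEQ
4: ✓ CMP  NZCV=0010
5: ✓ ADDGE  r4←0x8f
6: ✓ SUBVC  r0←0x19
7: ✓ MOVVC  r1←0x5c
8: ✓ CMP  NZCV=1001
9: ✓ MOVCC  r4←0xb3
10: ✓ ADDCC  r4←0x11
11: ✓ MOVCC  r0←0x2a

FIX = (r2, 0xf9)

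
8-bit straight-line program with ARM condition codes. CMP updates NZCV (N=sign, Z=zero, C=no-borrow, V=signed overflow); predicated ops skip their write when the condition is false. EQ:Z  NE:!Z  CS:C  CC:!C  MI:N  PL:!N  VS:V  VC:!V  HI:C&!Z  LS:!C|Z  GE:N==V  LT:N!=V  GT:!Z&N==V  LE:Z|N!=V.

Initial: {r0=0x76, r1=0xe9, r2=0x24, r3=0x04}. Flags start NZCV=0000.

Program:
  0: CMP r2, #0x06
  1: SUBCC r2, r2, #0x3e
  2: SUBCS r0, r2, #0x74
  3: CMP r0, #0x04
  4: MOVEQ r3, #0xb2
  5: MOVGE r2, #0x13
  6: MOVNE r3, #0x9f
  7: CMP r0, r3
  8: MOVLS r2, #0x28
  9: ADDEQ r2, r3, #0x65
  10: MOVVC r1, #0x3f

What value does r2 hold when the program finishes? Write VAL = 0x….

0: ✓ CMP  NZCV=0010
1: · SUBCC
2: ✓ SUBCS  r0←0xb0
3: ✓ CMP  NZCV=1010
4: · MOVEQ
5: · MOVGE
6: ✓ MOVNE  r3←0x9f
7: ✓ CMP  NZCV=0010
8: · MOVLS
9: · ADDEQ
10: ✓ MOVVC  r1←0x3f

VAL = 0x24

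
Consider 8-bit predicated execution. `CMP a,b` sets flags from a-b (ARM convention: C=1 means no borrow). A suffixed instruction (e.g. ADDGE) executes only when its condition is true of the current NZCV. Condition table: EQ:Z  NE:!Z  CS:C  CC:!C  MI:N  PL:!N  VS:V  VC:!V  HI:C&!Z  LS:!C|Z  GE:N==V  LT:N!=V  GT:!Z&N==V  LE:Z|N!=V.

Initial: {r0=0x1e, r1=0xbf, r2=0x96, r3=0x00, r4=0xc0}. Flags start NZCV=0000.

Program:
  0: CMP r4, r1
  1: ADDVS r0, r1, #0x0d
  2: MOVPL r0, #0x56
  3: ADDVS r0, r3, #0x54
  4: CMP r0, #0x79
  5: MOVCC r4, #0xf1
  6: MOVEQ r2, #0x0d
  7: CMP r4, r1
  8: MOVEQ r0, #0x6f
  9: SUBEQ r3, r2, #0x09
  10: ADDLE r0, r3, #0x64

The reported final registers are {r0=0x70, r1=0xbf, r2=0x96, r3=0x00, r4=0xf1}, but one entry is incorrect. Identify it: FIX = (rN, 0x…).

[0] flags=0010 → (cmp)
[1] flags=0010 VS?F → skip
[2] flags=0010 PL?T → r0=0x56
[3] flags=0010 VS?F → skip
[4] flags=1000 → (cmp)
[5] flags=1000 CC?T → r4=0xf1
[6] flags=1000 EQ?F → skip
[7] flags=0010 → (cmp)
[8] flags=0010 EQ?F → skip
[9] flags=0010 EQ?F → skip
[10] flags=0010 LE?F → skip

FIX = (r0, 0x56)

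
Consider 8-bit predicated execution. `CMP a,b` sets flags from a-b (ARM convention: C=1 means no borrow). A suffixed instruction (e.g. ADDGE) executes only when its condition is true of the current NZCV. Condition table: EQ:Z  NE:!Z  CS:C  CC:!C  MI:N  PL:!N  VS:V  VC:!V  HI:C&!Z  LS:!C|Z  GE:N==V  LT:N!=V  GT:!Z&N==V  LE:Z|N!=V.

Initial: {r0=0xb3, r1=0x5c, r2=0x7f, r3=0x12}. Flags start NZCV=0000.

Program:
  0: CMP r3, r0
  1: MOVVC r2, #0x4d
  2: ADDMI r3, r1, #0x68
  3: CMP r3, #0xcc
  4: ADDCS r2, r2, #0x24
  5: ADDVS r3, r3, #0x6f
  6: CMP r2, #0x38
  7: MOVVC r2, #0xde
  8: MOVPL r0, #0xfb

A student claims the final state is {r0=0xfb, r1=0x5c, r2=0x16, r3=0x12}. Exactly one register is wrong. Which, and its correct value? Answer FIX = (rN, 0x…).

[0] flags=0000 → (cmp)
[1] flags=0000 VC?T → r2=0x4d
[2] flags=0000 MI?F → skip
[3] flags=0000 → (cmp)
[4] flags=0000 CS?F → skip
[5] flags=0000 VS?F → skip
[6] flags=0010 → (cmp)
[7] flags=0010 VC?T → r2=0xde
[8] flags=0010 PL?T → r0=0xfb

FIX = (r2, 0xde)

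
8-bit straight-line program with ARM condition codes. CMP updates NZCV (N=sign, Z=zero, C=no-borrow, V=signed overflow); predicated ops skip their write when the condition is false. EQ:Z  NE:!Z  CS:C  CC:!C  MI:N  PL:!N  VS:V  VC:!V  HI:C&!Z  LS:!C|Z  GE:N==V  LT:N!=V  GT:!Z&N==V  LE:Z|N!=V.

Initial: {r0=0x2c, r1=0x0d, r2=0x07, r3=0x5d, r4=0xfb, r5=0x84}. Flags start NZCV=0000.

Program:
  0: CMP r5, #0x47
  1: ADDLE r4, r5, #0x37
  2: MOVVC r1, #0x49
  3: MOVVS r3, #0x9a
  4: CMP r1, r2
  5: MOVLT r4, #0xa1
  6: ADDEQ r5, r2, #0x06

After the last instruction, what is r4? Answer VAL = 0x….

[0] flags=0011 → (cmp)
[1] flags=0011 LE?T → r4=0xbb
[2] flags=0011 VC?F → skip
[3] flags=0011 VS?T → r3=0x9a
[4] flags=0010 → (cmp)
[5] flags=0010 LT?F → skip
[6] flags=0010 EQ?F → skip

VAL = 0xbb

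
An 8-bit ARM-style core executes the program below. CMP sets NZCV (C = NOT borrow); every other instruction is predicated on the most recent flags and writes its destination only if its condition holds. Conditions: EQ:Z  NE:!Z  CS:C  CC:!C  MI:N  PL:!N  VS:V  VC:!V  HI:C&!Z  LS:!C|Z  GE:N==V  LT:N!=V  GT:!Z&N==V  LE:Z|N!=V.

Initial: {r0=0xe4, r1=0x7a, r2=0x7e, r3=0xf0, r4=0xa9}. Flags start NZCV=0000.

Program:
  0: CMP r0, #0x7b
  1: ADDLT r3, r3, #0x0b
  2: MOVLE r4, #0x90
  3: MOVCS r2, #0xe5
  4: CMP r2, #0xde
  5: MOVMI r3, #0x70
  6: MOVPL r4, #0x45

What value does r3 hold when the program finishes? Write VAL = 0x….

0: ✓ CMP  NZCV=0011
1: ✓ ADDLT  r3←0xfb
2: ✓ MOVLE  r4←0x90
3: ✓ MOVCS  r2←0xe5
4: ✓ CMP  NZCV=0010
5: · MOVMI
6: ✓ MOVPL  r4←0x45

VAL = 0xfb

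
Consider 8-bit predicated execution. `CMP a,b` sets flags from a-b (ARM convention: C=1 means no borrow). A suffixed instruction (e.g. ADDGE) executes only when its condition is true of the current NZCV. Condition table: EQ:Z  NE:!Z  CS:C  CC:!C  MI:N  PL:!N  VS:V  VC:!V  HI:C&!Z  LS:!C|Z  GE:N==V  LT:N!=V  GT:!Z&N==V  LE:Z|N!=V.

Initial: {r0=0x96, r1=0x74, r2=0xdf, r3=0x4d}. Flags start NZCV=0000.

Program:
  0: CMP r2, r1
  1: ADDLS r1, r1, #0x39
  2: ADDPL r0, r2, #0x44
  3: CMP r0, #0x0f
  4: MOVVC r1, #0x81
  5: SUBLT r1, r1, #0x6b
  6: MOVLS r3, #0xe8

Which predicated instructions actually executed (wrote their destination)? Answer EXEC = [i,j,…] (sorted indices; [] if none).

[0] flags=0011 → (cmp)
[1] flags=0011 LS?F → skip
[2] flags=0011 PL?T → r0=0x23
[3] flags=0010 → (cmp)
[4] flags=0010 VC?T → r1=0x81
[5] flags=0010 LT?F → skip
[6] flags=0010 LS?F → skip

EXEC = [2,4]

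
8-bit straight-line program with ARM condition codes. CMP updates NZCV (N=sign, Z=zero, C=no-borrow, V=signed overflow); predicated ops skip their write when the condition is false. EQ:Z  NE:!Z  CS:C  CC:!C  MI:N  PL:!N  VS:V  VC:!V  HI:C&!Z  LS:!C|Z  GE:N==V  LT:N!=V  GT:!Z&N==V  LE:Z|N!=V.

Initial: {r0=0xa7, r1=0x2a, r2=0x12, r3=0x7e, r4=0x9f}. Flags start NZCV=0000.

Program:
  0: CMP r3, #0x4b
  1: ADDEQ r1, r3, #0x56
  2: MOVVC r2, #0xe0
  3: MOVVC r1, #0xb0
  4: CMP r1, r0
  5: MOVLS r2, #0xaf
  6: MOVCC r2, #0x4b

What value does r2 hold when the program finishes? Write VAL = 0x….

VAL = 0xe0

0: ✓ CMP  NZCV=0010
1: · ADDEQ
2: ✓ MOVVC  r2←0xe0
3: ✓ MOVVC  r1←0xb0
4: ✓ CMP  NZCV=0010
5: · MOVLS
6: · MOVCC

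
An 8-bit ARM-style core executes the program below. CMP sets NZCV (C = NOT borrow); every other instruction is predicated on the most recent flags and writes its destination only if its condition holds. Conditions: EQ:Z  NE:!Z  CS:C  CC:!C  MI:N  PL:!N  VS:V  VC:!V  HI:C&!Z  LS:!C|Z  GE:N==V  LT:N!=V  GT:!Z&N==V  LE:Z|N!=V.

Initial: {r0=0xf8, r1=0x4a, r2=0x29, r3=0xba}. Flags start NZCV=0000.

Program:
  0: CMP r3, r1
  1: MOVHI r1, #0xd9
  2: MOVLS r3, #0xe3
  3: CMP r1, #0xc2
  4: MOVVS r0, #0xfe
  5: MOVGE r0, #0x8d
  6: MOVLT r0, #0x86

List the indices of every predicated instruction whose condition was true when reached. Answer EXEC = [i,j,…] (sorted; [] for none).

EXEC = [1,5]

[0] flags=0011 → (cmp)
[1] flags=0011 HI?T → r1=0xd9
[2] flags=0011 LS?F → skip
[3] flags=0010 → (cmp)
[4] flags=0010 VS?F → skip
[5] flags=0010 GE?T → r0=0x8d
[6] flags=0010 LT?F → skip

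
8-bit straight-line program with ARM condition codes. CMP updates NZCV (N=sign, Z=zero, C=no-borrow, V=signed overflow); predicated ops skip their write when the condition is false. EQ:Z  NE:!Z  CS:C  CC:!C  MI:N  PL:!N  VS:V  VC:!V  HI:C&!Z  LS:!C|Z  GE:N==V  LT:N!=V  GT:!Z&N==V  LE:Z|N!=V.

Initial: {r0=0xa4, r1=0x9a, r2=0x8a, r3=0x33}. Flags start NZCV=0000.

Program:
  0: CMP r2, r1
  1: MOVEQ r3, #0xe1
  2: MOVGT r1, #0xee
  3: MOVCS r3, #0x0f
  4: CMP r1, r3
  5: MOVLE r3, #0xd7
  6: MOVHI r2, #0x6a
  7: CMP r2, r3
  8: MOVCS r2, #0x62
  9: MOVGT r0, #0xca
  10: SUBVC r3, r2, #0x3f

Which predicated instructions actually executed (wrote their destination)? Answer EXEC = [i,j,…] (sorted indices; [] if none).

0: ✓ CMP  NZCV=1000
1: · MOVEQ
2: · MOVGT
3: · MOVCS
4: ✓ CMP  NZCV=0011
5: ✓ MOVLE  r3←0xd7
6: ✓ MOVHI  r2←0x6a
7: ✓ CMP  NZCV=1001
8: · MOVCS
9: ✓ MOVGT  r0←0xca
10: · SUBVC

EXEC = [5,6,9]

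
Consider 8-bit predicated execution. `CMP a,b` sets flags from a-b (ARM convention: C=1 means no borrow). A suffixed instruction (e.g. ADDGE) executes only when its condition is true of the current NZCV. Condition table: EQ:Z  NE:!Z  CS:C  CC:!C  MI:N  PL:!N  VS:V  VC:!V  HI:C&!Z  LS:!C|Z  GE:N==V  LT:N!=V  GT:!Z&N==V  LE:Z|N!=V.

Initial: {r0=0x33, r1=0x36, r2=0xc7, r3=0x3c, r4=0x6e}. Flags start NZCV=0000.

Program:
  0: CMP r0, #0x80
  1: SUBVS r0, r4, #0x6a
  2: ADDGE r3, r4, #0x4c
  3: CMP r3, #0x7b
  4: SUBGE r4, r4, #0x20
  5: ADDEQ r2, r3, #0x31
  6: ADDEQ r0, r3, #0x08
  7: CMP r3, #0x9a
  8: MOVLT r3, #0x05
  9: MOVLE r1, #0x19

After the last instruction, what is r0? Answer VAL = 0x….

VAL = 0x04

0: ✓ CMP  NZCV=1001
1: ✓ SUBVS  r0←0x04
2: ✓ ADDGE  r3←0xba
3: ✓ CMP  NZCV=0011
4: · SUBGE
5: · ADDEQ
6: · ADDEQ
7: ✓ CMP  NZCV=0010
8: · MOVLT
9: · MOVLE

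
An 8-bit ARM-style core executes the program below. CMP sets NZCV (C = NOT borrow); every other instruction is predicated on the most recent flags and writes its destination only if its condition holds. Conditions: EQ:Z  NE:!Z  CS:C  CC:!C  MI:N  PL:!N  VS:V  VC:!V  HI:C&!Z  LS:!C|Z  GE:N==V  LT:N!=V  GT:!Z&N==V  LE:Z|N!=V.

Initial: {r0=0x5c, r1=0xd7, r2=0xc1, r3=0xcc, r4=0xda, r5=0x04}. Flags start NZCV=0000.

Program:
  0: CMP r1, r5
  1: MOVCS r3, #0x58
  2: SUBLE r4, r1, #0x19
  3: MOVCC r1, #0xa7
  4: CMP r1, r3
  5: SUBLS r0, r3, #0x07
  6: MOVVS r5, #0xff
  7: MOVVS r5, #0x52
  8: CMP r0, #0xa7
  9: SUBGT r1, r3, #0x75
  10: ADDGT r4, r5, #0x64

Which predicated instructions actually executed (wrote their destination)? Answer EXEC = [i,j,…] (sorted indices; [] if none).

EXEC = [1,2,6,7,9,10]

0: ✓ CMP  NZCV=1010
1: ✓ MOVCS  r3←0x58
2: ✓ SUBLE  r4←0xbe
3: · MOVCC
4: ✓ CMP  NZCV=0011
5: · SUBLS
6: ✓ MOVVS  r5←0xff
7: ✓ MOVVS  r5←0x52
8: ✓ CMP  NZCV=1001
9: ✓ SUBGT  r1←0xe3
10: ✓ ADDGT  r4←0xb6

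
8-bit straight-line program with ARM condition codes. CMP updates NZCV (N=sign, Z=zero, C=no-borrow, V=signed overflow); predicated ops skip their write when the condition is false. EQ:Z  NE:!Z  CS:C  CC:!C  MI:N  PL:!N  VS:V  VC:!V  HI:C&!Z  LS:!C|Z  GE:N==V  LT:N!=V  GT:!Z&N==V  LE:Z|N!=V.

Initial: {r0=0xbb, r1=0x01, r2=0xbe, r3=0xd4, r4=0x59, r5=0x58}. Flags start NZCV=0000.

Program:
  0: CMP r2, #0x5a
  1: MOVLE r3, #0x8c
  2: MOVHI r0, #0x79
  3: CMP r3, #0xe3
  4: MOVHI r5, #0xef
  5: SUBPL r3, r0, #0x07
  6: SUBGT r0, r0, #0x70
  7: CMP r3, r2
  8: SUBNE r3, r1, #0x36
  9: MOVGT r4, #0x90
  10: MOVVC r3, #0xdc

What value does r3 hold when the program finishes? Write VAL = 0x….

0: ✓ CMP  NZCV=0011
1: ✓ MOVLE  r3←0x8c
2: ✓ MOVHI  r0←0x79
3: ✓ CMP  NZCV=1000
4: · MOVHI
5: · SUBPL
6: · SUBGT
7: ✓ CMP  NZCV=1000
8: ✓ SUBNE  r3←0xcb
9: · MOVGT
10: ✓ MOVVC  r3←0xdc

VAL = 0xdc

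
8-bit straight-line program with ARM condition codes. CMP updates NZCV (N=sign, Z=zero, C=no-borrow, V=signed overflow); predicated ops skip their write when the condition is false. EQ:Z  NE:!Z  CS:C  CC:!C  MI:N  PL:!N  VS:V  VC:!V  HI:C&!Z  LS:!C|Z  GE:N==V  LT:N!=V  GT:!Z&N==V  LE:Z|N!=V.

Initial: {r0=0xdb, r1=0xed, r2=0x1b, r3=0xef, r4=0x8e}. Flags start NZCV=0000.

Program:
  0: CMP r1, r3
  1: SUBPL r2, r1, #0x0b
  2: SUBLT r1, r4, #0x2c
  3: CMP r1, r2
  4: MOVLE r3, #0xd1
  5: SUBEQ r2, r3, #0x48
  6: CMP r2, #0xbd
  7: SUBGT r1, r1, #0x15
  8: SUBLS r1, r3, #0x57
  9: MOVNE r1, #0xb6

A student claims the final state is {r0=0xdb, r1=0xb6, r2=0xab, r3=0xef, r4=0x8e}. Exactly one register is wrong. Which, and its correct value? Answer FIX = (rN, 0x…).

FIX = (r2, 0x1b)

[0] flags=1000 → (cmp)
[1] flags=1000 PL?F → skip
[2] flags=1000 LT?T → r1=0x62
[3] flags=0010 → (cmp)
[4] flags=0010 LE?F → skip
[5] flags=0010 EQ?F → skip
[6] flags=0000 → (cmp)
[7] flags=0000 GT?T → r1=0x4d
[8] flags=0000 LS?T → r1=0x98
[9] flags=0000 NE?T → r1=0xb6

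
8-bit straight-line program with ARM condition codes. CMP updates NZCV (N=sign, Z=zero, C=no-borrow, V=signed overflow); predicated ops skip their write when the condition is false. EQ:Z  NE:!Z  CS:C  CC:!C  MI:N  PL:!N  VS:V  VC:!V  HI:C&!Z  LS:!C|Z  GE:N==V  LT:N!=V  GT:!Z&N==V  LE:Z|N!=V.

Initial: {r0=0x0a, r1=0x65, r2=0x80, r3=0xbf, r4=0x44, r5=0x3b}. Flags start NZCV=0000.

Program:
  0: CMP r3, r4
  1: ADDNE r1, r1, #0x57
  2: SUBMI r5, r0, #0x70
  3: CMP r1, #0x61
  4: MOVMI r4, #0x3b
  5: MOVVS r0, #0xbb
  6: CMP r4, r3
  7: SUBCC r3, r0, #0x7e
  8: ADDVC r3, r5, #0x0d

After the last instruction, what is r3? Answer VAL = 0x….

VAL = 0x3d

0: ✓ CMP  NZCV=0011
1: ✓ ADDNE  r1←0xbc
2: · SUBMI
3: ✓ CMP  NZCV=0011
4: · MOVMI
5: ✓ MOVVS  r0←0xbb
6: ✓ CMP  NZCV=1001
7: ✓ SUBCC  r3←0x3d
8: · ADDVC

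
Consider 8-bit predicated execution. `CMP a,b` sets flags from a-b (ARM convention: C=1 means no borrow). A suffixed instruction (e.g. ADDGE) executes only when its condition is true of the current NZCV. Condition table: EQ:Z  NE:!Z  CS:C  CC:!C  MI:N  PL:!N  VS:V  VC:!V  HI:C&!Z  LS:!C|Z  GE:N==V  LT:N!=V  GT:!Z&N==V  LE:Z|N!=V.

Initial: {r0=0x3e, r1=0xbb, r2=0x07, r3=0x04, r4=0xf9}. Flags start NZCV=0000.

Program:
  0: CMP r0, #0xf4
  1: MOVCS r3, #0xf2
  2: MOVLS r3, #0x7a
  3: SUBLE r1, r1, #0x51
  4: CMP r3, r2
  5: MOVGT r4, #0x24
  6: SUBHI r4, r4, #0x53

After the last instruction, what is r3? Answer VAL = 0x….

[0] flags=0000 → (cmp)
[1] flags=0000 CS?F → skip
[2] flags=0000 LS?T → r3=0x7a
[3] flags=0000 LE?F → skip
[4] flags=0010 → (cmp)
[5] flags=0010 GT?T → r4=0x24
[6] flags=0010 HI?T → r4=0xd1

VAL = 0x7a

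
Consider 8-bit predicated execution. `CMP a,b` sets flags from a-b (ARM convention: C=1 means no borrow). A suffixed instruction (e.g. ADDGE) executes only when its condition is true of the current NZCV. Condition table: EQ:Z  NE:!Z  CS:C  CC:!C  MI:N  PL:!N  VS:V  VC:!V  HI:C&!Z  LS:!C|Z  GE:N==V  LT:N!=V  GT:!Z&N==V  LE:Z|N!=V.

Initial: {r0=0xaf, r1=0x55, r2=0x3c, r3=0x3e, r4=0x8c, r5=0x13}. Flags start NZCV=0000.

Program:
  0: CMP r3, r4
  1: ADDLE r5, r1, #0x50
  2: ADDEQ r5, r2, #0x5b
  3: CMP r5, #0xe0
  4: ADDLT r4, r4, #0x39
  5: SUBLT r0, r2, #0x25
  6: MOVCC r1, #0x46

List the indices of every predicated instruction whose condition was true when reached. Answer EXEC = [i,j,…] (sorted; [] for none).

0: ✓ CMP  NZCV=1001
1: · ADDLE
2: · ADDEQ
3: ✓ CMP  NZCV=0000
4: · ADDLT
5: · SUBLT
6: ✓ MOVCC  r1←0x46

EXEC = [6]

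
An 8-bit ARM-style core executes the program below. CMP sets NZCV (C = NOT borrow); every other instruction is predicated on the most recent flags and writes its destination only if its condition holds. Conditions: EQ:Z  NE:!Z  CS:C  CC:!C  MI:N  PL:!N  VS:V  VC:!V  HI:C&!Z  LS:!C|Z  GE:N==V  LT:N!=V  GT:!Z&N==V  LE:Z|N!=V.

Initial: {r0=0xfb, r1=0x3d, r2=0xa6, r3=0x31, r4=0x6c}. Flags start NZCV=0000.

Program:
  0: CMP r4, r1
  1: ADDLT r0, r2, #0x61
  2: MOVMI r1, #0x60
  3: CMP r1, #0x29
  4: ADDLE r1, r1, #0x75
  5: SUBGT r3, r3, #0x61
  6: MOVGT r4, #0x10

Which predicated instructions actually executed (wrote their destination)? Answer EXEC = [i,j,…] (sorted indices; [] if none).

EXEC = [5,6]

[0] flags=0010 → (cmp)
[1] flags=0010 LT?F → skip
[2] flags=0010 MI?F → skip
[3] flags=0010 → (cmp)
[4] flags=0010 LE?F → skip
[5] flags=0010 GT?T → r3=0xd0
[6] flags=0010 GT?T → r4=0x10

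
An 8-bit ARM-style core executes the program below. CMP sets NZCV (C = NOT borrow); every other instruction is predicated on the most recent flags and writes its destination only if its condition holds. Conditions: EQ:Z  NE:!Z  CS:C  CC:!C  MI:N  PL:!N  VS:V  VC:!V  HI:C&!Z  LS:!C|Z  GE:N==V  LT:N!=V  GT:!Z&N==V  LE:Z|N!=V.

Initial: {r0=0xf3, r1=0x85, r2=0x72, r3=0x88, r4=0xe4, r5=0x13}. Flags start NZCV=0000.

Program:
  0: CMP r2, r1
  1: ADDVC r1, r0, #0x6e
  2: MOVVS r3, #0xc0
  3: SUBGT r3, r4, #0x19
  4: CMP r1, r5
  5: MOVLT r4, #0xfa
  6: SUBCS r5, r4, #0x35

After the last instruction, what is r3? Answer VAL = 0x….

[0] flags=1001 → (cmp)
[1] flags=1001 VC?F → skip
[2] flags=1001 VS?T → r3=0xc0
[3] flags=1001 GT?T → r3=0xcb
[4] flags=0011 → (cmp)
[5] flags=0011 LT?T → r4=0xfa
[6] flags=0011 CS?T → r5=0xc5

VAL = 0xcb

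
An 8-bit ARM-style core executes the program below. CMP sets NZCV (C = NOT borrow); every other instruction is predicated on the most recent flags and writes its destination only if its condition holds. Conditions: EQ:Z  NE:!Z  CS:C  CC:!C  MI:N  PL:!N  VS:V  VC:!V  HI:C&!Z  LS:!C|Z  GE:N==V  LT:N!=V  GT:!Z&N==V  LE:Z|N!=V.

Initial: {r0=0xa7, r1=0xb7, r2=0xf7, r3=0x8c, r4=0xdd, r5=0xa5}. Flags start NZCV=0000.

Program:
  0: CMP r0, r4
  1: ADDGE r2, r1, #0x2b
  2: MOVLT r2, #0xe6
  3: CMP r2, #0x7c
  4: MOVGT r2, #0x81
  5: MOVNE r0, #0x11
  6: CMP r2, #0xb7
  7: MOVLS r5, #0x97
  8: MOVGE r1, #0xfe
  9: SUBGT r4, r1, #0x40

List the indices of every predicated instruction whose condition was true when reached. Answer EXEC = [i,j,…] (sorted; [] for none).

[0] flags=1000 → (cmp)
[1] flags=1000 GE?F → skip
[2] flags=1000 LT?T → r2=0xe6
[3] flags=0011 → (cmp)
[4] flags=0011 GT?F → skip
[5] flags=0011 NE?T → r0=0x11
[6] flags=0010 → (cmp)
[7] flags=0010 LS?F → skip
[8] flags=0010 GE?T → r1=0xfe
[9] flags=0010 GT?T → r4=0xbe

EXEC = [2,5,8,9]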